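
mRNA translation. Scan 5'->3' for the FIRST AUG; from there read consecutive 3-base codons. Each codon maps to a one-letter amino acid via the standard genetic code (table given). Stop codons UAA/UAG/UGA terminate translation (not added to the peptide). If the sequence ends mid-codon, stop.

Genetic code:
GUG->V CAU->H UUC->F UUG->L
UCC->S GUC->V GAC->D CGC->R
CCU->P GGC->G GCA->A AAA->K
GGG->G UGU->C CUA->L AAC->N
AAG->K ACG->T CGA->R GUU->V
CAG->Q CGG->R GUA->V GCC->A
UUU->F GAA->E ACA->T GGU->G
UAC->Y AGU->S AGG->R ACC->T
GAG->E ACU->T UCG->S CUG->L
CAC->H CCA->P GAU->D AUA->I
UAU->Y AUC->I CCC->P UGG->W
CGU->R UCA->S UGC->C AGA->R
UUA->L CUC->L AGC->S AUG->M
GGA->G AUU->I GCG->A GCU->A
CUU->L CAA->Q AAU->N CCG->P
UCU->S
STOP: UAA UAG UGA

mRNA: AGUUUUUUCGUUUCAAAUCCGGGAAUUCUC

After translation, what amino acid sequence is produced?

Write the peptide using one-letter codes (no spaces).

Answer: (empty: no AUG start codon)

Derivation:
no AUG start codon found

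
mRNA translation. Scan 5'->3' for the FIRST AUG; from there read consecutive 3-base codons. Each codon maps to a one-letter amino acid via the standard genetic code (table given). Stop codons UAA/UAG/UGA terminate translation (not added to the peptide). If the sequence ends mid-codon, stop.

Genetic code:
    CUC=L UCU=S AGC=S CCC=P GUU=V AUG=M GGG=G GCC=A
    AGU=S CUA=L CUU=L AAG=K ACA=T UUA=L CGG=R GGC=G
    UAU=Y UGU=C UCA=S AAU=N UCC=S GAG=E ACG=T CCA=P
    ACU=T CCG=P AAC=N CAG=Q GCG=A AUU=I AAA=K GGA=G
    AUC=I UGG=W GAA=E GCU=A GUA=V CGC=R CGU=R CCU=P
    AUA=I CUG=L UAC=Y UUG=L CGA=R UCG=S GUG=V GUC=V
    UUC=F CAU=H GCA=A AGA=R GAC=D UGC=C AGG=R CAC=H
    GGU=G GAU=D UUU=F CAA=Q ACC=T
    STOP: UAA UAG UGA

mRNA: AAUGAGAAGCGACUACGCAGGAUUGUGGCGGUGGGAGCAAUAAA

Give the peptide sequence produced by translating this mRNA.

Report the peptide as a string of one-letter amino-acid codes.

start AUG at pos 1
pos 1: AUG -> M; peptide=M
pos 4: AGA -> R; peptide=MR
pos 7: AGC -> S; peptide=MRS
pos 10: GAC -> D; peptide=MRSD
pos 13: UAC -> Y; peptide=MRSDY
pos 16: GCA -> A; peptide=MRSDYA
pos 19: GGA -> G; peptide=MRSDYAG
pos 22: UUG -> L; peptide=MRSDYAGL
pos 25: UGG -> W; peptide=MRSDYAGLW
pos 28: CGG -> R; peptide=MRSDYAGLWR
pos 31: UGG -> W; peptide=MRSDYAGLWRW
pos 34: GAG -> E; peptide=MRSDYAGLWRWE
pos 37: CAA -> Q; peptide=MRSDYAGLWRWEQ
pos 40: UAA -> STOP

Answer: MRSDYAGLWRWEQ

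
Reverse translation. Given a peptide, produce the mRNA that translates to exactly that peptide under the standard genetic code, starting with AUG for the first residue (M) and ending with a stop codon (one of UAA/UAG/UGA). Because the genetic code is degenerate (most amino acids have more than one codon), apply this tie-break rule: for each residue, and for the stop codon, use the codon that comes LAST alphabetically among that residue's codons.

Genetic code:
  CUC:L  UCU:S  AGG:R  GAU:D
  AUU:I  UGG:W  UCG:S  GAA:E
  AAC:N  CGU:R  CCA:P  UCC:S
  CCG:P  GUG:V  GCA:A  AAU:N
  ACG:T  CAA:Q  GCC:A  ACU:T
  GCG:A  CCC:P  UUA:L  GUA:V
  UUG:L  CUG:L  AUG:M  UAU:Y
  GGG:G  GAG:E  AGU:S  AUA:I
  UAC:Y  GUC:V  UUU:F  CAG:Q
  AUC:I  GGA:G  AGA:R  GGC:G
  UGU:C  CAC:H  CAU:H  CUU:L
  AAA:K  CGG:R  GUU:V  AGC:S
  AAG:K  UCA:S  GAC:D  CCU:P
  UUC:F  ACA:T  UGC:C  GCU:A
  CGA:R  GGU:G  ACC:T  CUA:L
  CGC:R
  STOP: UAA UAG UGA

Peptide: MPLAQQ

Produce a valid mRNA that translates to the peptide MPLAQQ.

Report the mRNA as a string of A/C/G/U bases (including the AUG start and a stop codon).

Answer: mRNA: AUGCCUUUGGCUCAGCAGUGA

Derivation:
residue 1: M -> AUG (start codon)
residue 2: P codons sorted = CCA,CCC,CCG,CCU -> pick last = CCU
residue 3: L codons sorted = CUA,CUC,CUG,CUU,UUA,UUG -> pick last = UUG
residue 4: A codons sorted = GCA,GCC,GCG,GCU -> pick last = GCU
residue 5: Q codons sorted = CAA,CAG -> pick last = CAG
residue 6: Q codons sorted = CAA,CAG -> pick last = CAG
terminator: stop codons sorted = UAA,UAG,UGA -> pick last = UGA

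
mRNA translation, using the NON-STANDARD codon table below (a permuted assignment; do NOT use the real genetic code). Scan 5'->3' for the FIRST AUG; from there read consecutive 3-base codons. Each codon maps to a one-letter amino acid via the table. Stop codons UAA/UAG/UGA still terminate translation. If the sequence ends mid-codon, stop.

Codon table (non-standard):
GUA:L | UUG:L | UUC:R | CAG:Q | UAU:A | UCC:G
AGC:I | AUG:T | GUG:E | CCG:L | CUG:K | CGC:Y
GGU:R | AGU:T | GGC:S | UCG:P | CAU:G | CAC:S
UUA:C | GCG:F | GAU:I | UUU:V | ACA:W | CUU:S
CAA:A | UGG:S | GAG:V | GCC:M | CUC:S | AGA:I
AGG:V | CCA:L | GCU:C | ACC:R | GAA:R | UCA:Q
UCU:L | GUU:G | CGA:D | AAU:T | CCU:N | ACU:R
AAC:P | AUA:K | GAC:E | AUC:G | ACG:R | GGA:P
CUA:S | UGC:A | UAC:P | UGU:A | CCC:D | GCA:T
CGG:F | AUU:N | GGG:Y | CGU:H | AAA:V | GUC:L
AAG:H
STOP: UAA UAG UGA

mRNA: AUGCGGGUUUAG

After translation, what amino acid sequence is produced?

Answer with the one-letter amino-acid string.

Answer: TFG

Derivation:
start AUG at pos 0
pos 0: AUG -> T; peptide=T
pos 3: CGG -> F; peptide=TF
pos 6: GUU -> G; peptide=TFG
pos 9: UAG -> STOP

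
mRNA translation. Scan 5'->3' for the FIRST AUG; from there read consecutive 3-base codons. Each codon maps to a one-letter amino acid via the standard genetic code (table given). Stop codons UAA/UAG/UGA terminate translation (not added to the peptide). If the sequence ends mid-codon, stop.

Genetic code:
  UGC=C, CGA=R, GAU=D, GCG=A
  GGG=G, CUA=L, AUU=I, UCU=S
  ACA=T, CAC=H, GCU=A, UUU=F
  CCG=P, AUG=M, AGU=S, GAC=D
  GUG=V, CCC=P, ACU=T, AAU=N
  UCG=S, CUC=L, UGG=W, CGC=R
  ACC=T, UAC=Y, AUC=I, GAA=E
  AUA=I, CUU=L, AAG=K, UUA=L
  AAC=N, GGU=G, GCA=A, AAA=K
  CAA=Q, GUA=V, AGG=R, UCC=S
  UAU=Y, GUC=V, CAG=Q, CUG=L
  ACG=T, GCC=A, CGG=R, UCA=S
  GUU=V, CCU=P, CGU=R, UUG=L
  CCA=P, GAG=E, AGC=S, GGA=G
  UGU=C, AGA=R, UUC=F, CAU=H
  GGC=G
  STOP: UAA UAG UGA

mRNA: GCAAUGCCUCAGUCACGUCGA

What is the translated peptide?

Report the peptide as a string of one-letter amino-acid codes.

Answer: MPQSRR

Derivation:
start AUG at pos 3
pos 3: AUG -> M; peptide=M
pos 6: CCU -> P; peptide=MP
pos 9: CAG -> Q; peptide=MPQ
pos 12: UCA -> S; peptide=MPQS
pos 15: CGU -> R; peptide=MPQSR
pos 18: CGA -> R; peptide=MPQSRR
pos 21: only 0 nt remain (<3), stop (end of mRNA)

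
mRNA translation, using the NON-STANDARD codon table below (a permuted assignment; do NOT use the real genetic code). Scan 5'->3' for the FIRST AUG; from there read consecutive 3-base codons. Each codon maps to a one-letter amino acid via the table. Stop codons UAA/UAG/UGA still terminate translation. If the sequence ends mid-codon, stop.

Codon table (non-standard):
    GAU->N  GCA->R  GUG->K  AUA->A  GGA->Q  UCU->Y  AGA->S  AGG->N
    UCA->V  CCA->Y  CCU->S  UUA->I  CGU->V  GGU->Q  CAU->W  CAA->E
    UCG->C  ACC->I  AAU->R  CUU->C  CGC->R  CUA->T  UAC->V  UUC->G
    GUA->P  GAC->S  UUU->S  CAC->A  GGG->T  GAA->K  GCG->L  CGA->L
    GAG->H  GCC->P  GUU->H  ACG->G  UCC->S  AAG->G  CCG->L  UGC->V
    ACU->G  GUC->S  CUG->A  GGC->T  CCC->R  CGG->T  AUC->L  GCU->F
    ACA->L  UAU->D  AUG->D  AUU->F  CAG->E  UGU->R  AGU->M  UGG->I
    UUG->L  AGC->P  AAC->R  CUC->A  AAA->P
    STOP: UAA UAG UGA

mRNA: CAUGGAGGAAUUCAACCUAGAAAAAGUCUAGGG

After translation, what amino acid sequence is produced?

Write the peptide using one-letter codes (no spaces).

start AUG at pos 1
pos 1: AUG -> D; peptide=D
pos 4: GAG -> H; peptide=DH
pos 7: GAA -> K; peptide=DHK
pos 10: UUC -> G; peptide=DHKG
pos 13: AAC -> R; peptide=DHKGR
pos 16: CUA -> T; peptide=DHKGRT
pos 19: GAA -> K; peptide=DHKGRTK
pos 22: AAA -> P; peptide=DHKGRTKP
pos 25: GUC -> S; peptide=DHKGRTKPS
pos 28: UAG -> STOP

Answer: DHKGRTKPS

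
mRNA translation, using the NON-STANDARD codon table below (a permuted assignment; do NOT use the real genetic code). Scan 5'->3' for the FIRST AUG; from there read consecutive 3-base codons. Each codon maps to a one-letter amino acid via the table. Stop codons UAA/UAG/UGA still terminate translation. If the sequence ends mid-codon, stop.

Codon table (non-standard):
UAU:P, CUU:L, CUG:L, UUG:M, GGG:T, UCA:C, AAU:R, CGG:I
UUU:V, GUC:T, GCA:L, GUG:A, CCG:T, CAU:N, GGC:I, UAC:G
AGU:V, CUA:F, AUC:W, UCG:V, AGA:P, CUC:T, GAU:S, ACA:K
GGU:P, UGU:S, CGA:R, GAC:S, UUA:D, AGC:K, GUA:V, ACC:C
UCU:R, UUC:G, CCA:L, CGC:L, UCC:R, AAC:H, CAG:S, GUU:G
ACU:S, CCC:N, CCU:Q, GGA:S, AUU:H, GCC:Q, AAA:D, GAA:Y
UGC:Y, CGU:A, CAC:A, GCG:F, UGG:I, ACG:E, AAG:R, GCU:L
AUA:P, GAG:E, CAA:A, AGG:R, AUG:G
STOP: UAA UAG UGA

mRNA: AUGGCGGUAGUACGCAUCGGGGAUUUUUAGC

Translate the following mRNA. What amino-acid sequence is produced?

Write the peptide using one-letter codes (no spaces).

start AUG at pos 0
pos 0: AUG -> G; peptide=G
pos 3: GCG -> F; peptide=GF
pos 6: GUA -> V; peptide=GFV
pos 9: GUA -> V; peptide=GFVV
pos 12: CGC -> L; peptide=GFVVL
pos 15: AUC -> W; peptide=GFVVLW
pos 18: GGG -> T; peptide=GFVVLWT
pos 21: GAU -> S; peptide=GFVVLWTS
pos 24: UUU -> V; peptide=GFVVLWTSV
pos 27: UAG -> STOP

Answer: GFVVLWTSV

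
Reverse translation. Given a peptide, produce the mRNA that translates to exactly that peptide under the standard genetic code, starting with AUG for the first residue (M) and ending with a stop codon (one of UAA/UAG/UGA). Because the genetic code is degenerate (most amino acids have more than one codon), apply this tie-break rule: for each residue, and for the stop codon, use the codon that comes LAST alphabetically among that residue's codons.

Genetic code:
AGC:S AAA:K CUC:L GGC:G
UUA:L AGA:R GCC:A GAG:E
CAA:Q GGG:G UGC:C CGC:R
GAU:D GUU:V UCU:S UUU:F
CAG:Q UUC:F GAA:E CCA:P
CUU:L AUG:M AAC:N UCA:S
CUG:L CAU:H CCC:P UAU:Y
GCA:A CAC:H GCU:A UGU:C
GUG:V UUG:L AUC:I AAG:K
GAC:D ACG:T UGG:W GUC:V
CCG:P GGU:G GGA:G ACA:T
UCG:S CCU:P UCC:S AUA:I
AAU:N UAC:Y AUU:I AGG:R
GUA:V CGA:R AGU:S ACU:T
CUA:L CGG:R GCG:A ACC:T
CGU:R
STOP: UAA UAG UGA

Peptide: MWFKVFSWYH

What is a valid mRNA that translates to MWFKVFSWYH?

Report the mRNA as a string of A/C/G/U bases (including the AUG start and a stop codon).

residue 1: M -> AUG (start codon)
residue 2: W -> UGG (only codon)
residue 3: F codons sorted = UUC,UUU -> pick last = UUU
residue 4: K codons sorted = AAA,AAG -> pick last = AAG
residue 5: V codons sorted = GUA,GUC,GUG,GUU -> pick last = GUU
residue 6: F codons sorted = UUC,UUU -> pick last = UUU
residue 7: S codons sorted = AGC,AGU,UCA,UCC,UCG,UCU -> pick last = UCU
residue 8: W -> UGG (only codon)
residue 9: Y codons sorted = UAC,UAU -> pick last = UAU
residue 10: H codons sorted = CAC,CAU -> pick last = CAU
terminator: stop codons sorted = UAA,UAG,UGA -> pick last = UGA

Answer: mRNA: AUGUGGUUUAAGGUUUUUUCUUGGUAUCAUUGA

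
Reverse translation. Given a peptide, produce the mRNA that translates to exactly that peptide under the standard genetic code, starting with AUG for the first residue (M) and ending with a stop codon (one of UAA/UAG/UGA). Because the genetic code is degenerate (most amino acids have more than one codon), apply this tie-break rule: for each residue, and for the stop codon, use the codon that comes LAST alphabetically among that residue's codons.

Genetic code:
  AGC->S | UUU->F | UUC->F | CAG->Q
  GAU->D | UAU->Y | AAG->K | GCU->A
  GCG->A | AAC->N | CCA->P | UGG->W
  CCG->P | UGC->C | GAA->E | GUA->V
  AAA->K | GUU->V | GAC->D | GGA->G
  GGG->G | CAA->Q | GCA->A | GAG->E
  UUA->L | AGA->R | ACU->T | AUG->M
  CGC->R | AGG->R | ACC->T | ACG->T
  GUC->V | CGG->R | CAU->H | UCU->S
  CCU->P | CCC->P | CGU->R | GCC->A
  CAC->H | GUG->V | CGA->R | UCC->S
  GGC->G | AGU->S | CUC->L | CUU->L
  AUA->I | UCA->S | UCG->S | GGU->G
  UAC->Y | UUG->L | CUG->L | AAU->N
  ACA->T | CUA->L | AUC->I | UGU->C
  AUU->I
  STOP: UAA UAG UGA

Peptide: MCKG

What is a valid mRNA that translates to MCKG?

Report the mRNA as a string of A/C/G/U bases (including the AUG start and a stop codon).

Answer: mRNA: AUGUGUAAGGGUUGA

Derivation:
residue 1: M -> AUG (start codon)
residue 2: C codons sorted = UGC,UGU -> pick last = UGU
residue 3: K codons sorted = AAA,AAG -> pick last = AAG
residue 4: G codons sorted = GGA,GGC,GGG,GGU -> pick last = GGU
terminator: stop codons sorted = UAA,UAG,UGA -> pick last = UGA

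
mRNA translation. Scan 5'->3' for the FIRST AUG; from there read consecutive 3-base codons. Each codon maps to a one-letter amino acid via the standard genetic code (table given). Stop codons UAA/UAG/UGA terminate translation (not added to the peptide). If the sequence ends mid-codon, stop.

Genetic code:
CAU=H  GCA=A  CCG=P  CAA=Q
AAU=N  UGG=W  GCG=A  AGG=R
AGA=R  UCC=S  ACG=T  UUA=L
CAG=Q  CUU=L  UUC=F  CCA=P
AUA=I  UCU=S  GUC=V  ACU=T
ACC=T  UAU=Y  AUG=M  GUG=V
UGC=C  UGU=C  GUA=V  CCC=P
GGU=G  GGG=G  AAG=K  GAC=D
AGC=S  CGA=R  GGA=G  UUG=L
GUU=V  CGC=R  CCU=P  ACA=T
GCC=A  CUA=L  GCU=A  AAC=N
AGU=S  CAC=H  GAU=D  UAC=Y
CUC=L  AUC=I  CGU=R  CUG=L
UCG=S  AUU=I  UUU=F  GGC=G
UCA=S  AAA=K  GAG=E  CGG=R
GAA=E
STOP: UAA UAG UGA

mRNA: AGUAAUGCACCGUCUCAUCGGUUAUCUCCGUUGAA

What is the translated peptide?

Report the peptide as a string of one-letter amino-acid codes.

Answer: MHRLIGYLR

Derivation:
start AUG at pos 4
pos 4: AUG -> M; peptide=M
pos 7: CAC -> H; peptide=MH
pos 10: CGU -> R; peptide=MHR
pos 13: CUC -> L; peptide=MHRL
pos 16: AUC -> I; peptide=MHRLI
pos 19: GGU -> G; peptide=MHRLIG
pos 22: UAU -> Y; peptide=MHRLIGY
pos 25: CUC -> L; peptide=MHRLIGYL
pos 28: CGU -> R; peptide=MHRLIGYLR
pos 31: UGA -> STOP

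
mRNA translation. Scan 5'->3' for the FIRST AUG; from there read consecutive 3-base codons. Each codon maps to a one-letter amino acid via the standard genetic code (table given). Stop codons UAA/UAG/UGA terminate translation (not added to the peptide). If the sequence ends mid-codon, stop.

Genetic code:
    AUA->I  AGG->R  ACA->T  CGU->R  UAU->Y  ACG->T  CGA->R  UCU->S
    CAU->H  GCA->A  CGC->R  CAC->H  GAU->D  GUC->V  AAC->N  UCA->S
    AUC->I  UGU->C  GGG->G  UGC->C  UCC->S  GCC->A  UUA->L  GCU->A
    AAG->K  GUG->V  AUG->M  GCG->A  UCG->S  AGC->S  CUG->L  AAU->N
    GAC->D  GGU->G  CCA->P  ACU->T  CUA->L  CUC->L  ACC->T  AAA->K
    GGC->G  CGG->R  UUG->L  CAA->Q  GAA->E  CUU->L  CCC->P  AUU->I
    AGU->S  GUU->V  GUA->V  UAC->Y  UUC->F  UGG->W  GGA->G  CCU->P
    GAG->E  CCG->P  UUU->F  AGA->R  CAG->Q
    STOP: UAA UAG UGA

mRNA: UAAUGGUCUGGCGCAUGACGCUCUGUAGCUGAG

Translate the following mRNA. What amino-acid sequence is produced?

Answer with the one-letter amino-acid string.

start AUG at pos 2
pos 2: AUG -> M; peptide=M
pos 5: GUC -> V; peptide=MV
pos 8: UGG -> W; peptide=MVW
pos 11: CGC -> R; peptide=MVWR
pos 14: AUG -> M; peptide=MVWRM
pos 17: ACG -> T; peptide=MVWRMT
pos 20: CUC -> L; peptide=MVWRMTL
pos 23: UGU -> C; peptide=MVWRMTLC
pos 26: AGC -> S; peptide=MVWRMTLCS
pos 29: UGA -> STOP

Answer: MVWRMTLCS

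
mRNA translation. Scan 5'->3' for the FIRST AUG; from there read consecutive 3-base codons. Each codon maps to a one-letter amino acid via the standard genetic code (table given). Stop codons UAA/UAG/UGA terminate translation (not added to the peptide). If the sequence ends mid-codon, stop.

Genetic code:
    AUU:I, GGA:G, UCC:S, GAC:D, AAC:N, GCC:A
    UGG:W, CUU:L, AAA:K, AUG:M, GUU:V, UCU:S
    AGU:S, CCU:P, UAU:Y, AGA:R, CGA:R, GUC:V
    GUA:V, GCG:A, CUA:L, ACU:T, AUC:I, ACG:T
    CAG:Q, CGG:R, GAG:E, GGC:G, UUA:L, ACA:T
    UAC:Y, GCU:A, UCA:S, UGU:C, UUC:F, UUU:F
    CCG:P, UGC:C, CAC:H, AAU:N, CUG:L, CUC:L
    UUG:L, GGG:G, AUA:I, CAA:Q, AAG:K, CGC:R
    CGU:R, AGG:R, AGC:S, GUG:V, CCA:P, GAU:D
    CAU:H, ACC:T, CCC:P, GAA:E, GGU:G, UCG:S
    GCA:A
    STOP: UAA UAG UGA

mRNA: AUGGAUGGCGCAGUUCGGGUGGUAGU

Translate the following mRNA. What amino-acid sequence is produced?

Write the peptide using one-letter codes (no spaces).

start AUG at pos 0
pos 0: AUG -> M; peptide=M
pos 3: GAU -> D; peptide=MD
pos 6: GGC -> G; peptide=MDG
pos 9: GCA -> A; peptide=MDGA
pos 12: GUU -> V; peptide=MDGAV
pos 15: CGG -> R; peptide=MDGAVR
pos 18: GUG -> V; peptide=MDGAVRV
pos 21: GUA -> V; peptide=MDGAVRVV
pos 24: only 2 nt remain (<3), stop (end of mRNA)

Answer: MDGAVRVV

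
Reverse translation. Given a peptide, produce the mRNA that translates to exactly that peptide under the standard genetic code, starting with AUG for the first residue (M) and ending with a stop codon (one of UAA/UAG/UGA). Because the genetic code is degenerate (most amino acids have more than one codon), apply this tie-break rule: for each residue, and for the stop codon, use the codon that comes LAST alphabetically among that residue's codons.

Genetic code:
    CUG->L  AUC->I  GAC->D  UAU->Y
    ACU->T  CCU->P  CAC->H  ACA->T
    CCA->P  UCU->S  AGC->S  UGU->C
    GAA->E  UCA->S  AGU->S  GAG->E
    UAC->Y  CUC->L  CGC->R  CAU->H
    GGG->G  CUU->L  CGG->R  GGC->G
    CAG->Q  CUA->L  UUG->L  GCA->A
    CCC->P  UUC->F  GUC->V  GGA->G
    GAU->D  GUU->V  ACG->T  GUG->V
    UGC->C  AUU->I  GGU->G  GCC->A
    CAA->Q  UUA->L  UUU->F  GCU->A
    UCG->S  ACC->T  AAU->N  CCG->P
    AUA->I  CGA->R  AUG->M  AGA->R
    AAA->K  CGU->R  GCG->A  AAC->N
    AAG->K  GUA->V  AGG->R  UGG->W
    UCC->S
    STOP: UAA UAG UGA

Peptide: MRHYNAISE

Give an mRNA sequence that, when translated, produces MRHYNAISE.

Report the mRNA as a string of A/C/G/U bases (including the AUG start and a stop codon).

residue 1: M -> AUG (start codon)
residue 2: R codons sorted = AGA,AGG,CGA,CGC,CGG,CGU -> pick last = CGU
residue 3: H codons sorted = CAC,CAU -> pick last = CAU
residue 4: Y codons sorted = UAC,UAU -> pick last = UAU
residue 5: N codons sorted = AAC,AAU -> pick last = AAU
residue 6: A codons sorted = GCA,GCC,GCG,GCU -> pick last = GCU
residue 7: I codons sorted = AUA,AUC,AUU -> pick last = AUU
residue 8: S codons sorted = AGC,AGU,UCA,UCC,UCG,UCU -> pick last = UCU
residue 9: E codons sorted = GAA,GAG -> pick last = GAG
terminator: stop codons sorted = UAA,UAG,UGA -> pick last = UGA

Answer: mRNA: AUGCGUCAUUAUAAUGCUAUUUCUGAGUGA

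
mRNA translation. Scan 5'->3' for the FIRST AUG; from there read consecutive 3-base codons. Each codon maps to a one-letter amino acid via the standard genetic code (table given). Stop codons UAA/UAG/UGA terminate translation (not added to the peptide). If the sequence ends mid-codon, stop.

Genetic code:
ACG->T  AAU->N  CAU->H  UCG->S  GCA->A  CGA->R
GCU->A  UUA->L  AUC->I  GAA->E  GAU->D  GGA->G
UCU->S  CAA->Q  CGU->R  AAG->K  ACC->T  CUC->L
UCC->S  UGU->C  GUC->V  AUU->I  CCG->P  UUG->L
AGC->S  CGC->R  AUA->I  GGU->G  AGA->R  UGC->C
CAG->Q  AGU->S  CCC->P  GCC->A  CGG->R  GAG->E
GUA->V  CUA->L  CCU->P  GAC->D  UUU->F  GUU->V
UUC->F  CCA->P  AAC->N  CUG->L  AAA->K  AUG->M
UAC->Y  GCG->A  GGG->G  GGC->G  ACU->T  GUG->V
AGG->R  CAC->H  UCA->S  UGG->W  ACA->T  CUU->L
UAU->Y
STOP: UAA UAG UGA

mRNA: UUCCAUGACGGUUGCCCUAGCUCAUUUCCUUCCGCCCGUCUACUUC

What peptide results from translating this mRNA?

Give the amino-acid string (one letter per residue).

start AUG at pos 4
pos 4: AUG -> M; peptide=M
pos 7: ACG -> T; peptide=MT
pos 10: GUU -> V; peptide=MTV
pos 13: GCC -> A; peptide=MTVA
pos 16: CUA -> L; peptide=MTVAL
pos 19: GCU -> A; peptide=MTVALA
pos 22: CAU -> H; peptide=MTVALAH
pos 25: UUC -> F; peptide=MTVALAHF
pos 28: CUU -> L; peptide=MTVALAHFL
pos 31: CCG -> P; peptide=MTVALAHFLP
pos 34: CCC -> P; peptide=MTVALAHFLPP
pos 37: GUC -> V; peptide=MTVALAHFLPPV
pos 40: UAC -> Y; peptide=MTVALAHFLPPVY
pos 43: UUC -> F; peptide=MTVALAHFLPPVYF
pos 46: only 0 nt remain (<3), stop (end of mRNA)

Answer: MTVALAHFLPPVYF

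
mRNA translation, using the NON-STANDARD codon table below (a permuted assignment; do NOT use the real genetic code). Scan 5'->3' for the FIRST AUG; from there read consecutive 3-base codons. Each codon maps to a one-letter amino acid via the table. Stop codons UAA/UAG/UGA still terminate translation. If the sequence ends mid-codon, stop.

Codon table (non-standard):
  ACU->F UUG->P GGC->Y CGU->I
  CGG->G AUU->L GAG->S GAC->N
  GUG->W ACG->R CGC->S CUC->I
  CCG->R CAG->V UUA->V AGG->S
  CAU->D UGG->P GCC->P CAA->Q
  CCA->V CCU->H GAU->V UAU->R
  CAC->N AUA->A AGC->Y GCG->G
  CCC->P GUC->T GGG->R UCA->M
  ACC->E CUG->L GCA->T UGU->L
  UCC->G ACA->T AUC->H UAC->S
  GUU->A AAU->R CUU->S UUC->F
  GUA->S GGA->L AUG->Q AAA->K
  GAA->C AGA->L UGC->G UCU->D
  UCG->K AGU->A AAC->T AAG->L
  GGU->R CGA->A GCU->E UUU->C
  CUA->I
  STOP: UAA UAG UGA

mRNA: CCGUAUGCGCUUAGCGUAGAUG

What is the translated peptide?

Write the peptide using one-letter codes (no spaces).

Answer: QSVG

Derivation:
start AUG at pos 4
pos 4: AUG -> Q; peptide=Q
pos 7: CGC -> S; peptide=QS
pos 10: UUA -> V; peptide=QSV
pos 13: GCG -> G; peptide=QSVG
pos 16: UAG -> STOP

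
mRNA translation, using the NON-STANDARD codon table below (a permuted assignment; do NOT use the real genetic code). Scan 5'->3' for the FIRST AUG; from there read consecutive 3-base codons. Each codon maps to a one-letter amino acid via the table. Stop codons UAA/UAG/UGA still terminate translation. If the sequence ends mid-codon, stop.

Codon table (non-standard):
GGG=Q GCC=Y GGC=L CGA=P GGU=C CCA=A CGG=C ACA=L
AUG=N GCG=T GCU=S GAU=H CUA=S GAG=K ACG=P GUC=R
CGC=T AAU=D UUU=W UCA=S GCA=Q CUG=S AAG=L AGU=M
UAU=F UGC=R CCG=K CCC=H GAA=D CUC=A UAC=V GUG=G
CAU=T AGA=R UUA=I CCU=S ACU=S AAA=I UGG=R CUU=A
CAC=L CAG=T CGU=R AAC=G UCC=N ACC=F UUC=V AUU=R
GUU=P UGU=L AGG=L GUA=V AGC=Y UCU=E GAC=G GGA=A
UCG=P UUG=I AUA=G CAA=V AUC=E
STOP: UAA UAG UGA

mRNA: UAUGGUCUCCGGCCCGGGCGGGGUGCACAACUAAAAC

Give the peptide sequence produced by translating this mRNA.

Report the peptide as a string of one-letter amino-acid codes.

start AUG at pos 1
pos 1: AUG -> N; peptide=N
pos 4: GUC -> R; peptide=NR
pos 7: UCC -> N; peptide=NRN
pos 10: GGC -> L; peptide=NRNL
pos 13: CCG -> K; peptide=NRNLK
pos 16: GGC -> L; peptide=NRNLKL
pos 19: GGG -> Q; peptide=NRNLKLQ
pos 22: GUG -> G; peptide=NRNLKLQG
pos 25: CAC -> L; peptide=NRNLKLQGL
pos 28: AAC -> G; peptide=NRNLKLQGLG
pos 31: UAA -> STOP

Answer: NRNLKLQGLG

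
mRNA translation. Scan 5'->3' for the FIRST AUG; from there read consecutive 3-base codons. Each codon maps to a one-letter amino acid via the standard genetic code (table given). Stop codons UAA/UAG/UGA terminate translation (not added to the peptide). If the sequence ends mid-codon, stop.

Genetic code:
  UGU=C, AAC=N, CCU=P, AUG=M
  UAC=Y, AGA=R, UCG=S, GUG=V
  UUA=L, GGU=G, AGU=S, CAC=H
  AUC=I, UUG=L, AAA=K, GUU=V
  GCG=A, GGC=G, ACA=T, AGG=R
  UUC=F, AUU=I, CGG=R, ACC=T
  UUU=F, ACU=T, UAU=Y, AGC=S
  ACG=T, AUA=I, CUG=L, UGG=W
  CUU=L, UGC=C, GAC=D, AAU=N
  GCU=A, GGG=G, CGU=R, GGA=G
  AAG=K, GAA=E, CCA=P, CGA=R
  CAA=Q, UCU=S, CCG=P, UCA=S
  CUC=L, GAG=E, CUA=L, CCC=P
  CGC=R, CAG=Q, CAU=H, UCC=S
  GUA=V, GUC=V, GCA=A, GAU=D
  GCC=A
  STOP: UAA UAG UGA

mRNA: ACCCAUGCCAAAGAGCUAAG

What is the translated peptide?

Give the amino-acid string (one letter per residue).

start AUG at pos 4
pos 4: AUG -> M; peptide=M
pos 7: CCA -> P; peptide=MP
pos 10: AAG -> K; peptide=MPK
pos 13: AGC -> S; peptide=MPKS
pos 16: UAA -> STOP

Answer: MPKS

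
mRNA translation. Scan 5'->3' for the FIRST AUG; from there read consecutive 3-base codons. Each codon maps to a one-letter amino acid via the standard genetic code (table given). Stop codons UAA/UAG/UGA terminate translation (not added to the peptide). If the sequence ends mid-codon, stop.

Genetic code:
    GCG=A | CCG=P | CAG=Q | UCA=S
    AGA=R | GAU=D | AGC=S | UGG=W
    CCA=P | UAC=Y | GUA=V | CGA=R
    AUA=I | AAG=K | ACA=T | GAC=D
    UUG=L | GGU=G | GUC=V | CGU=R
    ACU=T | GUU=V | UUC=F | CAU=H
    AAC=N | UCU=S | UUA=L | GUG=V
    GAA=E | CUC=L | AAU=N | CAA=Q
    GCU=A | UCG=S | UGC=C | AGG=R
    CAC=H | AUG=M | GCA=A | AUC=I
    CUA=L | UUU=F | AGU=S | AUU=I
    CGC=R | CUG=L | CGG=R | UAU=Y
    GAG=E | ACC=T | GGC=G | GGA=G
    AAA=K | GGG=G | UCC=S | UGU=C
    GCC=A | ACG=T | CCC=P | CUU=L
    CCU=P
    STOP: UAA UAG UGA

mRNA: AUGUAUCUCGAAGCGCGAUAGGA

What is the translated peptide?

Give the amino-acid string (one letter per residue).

start AUG at pos 0
pos 0: AUG -> M; peptide=M
pos 3: UAU -> Y; peptide=MY
pos 6: CUC -> L; peptide=MYL
pos 9: GAA -> E; peptide=MYLE
pos 12: GCG -> A; peptide=MYLEA
pos 15: CGA -> R; peptide=MYLEAR
pos 18: UAG -> STOP

Answer: MYLEAR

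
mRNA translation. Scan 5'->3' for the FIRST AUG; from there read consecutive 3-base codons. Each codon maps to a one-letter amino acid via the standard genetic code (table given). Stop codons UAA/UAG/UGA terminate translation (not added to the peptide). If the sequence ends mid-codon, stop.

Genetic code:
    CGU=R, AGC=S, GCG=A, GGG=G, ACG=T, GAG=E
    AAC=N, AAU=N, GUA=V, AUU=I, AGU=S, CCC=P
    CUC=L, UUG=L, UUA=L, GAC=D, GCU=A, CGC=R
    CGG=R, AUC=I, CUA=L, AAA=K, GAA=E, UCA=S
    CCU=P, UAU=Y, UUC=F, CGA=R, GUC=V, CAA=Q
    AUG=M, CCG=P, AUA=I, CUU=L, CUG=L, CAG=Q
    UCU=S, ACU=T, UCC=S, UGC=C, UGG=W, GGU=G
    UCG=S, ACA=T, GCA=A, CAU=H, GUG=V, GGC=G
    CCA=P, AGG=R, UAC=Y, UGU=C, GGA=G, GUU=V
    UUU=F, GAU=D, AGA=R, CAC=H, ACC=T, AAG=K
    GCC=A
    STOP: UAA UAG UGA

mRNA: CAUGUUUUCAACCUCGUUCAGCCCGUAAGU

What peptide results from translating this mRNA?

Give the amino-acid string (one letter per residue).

Answer: MFSTSFSP

Derivation:
start AUG at pos 1
pos 1: AUG -> M; peptide=M
pos 4: UUU -> F; peptide=MF
pos 7: UCA -> S; peptide=MFS
pos 10: ACC -> T; peptide=MFST
pos 13: UCG -> S; peptide=MFSTS
pos 16: UUC -> F; peptide=MFSTSF
pos 19: AGC -> S; peptide=MFSTSFS
pos 22: CCG -> P; peptide=MFSTSFSP
pos 25: UAA -> STOP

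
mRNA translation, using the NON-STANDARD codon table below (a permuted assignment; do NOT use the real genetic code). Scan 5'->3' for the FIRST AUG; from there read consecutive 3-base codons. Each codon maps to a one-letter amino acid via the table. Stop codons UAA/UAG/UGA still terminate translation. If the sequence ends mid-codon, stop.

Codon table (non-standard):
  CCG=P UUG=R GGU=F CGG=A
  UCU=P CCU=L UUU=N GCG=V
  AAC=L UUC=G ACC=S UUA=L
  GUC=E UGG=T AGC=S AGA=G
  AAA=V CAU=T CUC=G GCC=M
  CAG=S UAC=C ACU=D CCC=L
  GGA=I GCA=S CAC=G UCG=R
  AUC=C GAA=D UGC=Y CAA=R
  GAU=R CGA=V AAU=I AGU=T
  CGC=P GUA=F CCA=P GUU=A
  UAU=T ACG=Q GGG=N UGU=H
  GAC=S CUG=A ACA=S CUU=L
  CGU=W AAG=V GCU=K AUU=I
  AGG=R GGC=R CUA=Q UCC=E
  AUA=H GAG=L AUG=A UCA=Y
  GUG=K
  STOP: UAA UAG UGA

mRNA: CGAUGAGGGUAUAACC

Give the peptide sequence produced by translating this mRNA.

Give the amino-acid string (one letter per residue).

Answer: ARF

Derivation:
start AUG at pos 2
pos 2: AUG -> A; peptide=A
pos 5: AGG -> R; peptide=AR
pos 8: GUA -> F; peptide=ARF
pos 11: UAA -> STOP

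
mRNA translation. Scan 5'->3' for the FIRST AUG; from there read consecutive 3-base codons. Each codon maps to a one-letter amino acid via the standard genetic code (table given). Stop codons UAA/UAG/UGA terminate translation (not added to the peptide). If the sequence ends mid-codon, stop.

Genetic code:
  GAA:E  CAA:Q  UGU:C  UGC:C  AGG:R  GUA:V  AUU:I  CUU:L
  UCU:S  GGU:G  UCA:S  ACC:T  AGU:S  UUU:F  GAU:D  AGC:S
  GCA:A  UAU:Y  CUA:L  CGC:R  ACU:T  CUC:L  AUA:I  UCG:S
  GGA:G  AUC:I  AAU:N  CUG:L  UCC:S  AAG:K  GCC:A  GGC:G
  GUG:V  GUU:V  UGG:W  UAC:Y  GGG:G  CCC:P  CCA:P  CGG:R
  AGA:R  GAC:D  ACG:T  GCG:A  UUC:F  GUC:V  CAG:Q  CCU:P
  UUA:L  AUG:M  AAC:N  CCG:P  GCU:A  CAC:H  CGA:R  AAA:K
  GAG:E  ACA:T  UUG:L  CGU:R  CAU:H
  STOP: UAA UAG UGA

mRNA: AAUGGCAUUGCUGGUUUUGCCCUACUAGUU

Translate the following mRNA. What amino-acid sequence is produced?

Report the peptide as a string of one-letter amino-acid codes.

Answer: MALLVLPY

Derivation:
start AUG at pos 1
pos 1: AUG -> M; peptide=M
pos 4: GCA -> A; peptide=MA
pos 7: UUG -> L; peptide=MAL
pos 10: CUG -> L; peptide=MALL
pos 13: GUU -> V; peptide=MALLV
pos 16: UUG -> L; peptide=MALLVL
pos 19: CCC -> P; peptide=MALLVLP
pos 22: UAC -> Y; peptide=MALLVLPY
pos 25: UAG -> STOP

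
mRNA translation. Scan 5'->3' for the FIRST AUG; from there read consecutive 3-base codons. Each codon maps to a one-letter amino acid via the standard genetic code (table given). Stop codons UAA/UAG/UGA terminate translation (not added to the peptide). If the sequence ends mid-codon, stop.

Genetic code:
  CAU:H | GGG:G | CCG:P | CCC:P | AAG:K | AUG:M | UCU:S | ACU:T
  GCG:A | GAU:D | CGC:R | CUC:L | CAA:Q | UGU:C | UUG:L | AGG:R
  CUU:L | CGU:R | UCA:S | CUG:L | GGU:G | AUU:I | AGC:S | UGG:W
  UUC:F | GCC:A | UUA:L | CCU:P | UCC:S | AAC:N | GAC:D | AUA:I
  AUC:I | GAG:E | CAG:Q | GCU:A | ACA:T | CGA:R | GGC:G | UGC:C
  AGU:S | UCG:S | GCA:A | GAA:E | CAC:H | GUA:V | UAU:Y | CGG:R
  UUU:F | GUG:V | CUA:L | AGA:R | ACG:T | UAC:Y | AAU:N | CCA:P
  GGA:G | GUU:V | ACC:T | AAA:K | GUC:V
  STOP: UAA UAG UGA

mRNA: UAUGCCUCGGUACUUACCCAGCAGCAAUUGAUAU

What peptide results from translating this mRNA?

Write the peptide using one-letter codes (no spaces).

Answer: MPRYLPSSN

Derivation:
start AUG at pos 1
pos 1: AUG -> M; peptide=M
pos 4: CCU -> P; peptide=MP
pos 7: CGG -> R; peptide=MPR
pos 10: UAC -> Y; peptide=MPRY
pos 13: UUA -> L; peptide=MPRYL
pos 16: CCC -> P; peptide=MPRYLP
pos 19: AGC -> S; peptide=MPRYLPS
pos 22: AGC -> S; peptide=MPRYLPSS
pos 25: AAU -> N; peptide=MPRYLPSSN
pos 28: UGA -> STOP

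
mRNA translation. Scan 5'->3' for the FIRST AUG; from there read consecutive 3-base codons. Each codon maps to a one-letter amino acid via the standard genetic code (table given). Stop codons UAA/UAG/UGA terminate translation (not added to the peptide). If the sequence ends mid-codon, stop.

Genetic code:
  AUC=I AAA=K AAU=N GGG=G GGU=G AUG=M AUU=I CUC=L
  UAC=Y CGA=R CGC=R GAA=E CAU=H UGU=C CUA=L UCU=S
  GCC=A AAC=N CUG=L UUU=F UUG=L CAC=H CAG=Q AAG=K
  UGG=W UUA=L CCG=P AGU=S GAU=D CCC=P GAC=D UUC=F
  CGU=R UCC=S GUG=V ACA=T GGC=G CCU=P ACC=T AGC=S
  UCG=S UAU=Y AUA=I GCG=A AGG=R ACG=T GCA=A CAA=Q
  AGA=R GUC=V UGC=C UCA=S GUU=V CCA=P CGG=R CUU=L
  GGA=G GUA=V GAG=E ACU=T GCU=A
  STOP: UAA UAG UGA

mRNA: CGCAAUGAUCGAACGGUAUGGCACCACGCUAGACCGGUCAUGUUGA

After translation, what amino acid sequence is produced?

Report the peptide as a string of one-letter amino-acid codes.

start AUG at pos 4
pos 4: AUG -> M; peptide=M
pos 7: AUC -> I; peptide=MI
pos 10: GAA -> E; peptide=MIE
pos 13: CGG -> R; peptide=MIER
pos 16: UAU -> Y; peptide=MIERY
pos 19: GGC -> G; peptide=MIERYG
pos 22: ACC -> T; peptide=MIERYGT
pos 25: ACG -> T; peptide=MIERYGTT
pos 28: CUA -> L; peptide=MIERYGTTL
pos 31: GAC -> D; peptide=MIERYGTTLD
pos 34: CGG -> R; peptide=MIERYGTTLDR
pos 37: UCA -> S; peptide=MIERYGTTLDRS
pos 40: UGU -> C; peptide=MIERYGTTLDRSC
pos 43: UGA -> STOP

Answer: MIERYGTTLDRSC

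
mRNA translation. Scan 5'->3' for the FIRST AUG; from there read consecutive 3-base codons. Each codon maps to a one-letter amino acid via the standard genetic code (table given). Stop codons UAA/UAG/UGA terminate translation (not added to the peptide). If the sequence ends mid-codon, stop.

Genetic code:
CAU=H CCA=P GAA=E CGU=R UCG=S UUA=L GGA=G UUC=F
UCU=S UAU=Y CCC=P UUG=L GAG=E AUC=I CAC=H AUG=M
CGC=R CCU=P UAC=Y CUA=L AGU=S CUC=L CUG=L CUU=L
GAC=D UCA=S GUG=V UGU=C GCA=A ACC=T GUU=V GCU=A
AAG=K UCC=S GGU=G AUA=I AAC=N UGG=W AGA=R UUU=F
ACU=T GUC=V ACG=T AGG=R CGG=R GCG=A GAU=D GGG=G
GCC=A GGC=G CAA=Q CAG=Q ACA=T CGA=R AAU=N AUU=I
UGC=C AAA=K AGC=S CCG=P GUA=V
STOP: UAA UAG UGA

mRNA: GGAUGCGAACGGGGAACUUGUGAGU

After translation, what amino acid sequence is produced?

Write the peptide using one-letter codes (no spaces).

Answer: MRTGNL

Derivation:
start AUG at pos 2
pos 2: AUG -> M; peptide=M
pos 5: CGA -> R; peptide=MR
pos 8: ACG -> T; peptide=MRT
pos 11: GGG -> G; peptide=MRTG
pos 14: AAC -> N; peptide=MRTGN
pos 17: UUG -> L; peptide=MRTGNL
pos 20: UGA -> STOP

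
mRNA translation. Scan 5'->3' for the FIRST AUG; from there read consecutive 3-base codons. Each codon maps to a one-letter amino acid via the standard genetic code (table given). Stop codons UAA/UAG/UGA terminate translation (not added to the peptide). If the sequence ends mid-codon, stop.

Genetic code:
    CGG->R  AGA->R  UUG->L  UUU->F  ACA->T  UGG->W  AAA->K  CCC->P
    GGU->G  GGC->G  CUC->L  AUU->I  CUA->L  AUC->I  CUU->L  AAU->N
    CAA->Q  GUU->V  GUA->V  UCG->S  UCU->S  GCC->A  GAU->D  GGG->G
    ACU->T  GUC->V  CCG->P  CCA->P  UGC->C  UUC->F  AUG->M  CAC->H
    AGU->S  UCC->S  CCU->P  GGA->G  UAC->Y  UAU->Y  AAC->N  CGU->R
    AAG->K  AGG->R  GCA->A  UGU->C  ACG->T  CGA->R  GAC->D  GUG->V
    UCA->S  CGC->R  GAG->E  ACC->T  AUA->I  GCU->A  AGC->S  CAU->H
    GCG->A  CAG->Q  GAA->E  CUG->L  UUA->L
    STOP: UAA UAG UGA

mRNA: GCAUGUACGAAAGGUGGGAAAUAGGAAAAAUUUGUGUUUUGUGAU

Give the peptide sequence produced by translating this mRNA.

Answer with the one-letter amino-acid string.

start AUG at pos 2
pos 2: AUG -> M; peptide=M
pos 5: UAC -> Y; peptide=MY
pos 8: GAA -> E; peptide=MYE
pos 11: AGG -> R; peptide=MYER
pos 14: UGG -> W; peptide=MYERW
pos 17: GAA -> E; peptide=MYERWE
pos 20: AUA -> I; peptide=MYERWEI
pos 23: GGA -> G; peptide=MYERWEIG
pos 26: AAA -> K; peptide=MYERWEIGK
pos 29: AUU -> I; peptide=MYERWEIGKI
pos 32: UGU -> C; peptide=MYERWEIGKIC
pos 35: GUU -> V; peptide=MYERWEIGKICV
pos 38: UUG -> L; peptide=MYERWEIGKICVL
pos 41: UGA -> STOP

Answer: MYERWEIGKICVL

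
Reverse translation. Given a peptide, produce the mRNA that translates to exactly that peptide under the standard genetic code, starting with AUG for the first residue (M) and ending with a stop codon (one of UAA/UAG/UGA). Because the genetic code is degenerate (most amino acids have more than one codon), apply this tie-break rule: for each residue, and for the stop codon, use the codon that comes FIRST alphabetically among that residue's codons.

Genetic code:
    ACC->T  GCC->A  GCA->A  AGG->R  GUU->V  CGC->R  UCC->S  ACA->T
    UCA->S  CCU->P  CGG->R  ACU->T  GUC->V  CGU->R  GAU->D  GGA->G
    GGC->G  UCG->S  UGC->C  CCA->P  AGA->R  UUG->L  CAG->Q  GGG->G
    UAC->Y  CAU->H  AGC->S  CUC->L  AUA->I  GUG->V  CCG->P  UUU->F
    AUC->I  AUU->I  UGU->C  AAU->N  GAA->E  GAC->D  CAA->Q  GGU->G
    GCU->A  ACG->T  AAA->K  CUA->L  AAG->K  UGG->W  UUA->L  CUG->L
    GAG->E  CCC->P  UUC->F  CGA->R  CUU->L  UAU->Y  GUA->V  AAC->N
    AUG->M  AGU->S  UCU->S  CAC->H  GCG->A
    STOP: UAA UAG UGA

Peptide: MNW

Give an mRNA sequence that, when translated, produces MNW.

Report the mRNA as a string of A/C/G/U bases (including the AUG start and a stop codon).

residue 1: M -> AUG (start codon)
residue 2: N codons sorted = AAC,AAU -> pick first = AAC
residue 3: W -> UGG (only codon)
terminator: stop codons sorted = UAA,UAG,UGA -> pick first = UAA

Answer: mRNA: AUGAACUGGUAA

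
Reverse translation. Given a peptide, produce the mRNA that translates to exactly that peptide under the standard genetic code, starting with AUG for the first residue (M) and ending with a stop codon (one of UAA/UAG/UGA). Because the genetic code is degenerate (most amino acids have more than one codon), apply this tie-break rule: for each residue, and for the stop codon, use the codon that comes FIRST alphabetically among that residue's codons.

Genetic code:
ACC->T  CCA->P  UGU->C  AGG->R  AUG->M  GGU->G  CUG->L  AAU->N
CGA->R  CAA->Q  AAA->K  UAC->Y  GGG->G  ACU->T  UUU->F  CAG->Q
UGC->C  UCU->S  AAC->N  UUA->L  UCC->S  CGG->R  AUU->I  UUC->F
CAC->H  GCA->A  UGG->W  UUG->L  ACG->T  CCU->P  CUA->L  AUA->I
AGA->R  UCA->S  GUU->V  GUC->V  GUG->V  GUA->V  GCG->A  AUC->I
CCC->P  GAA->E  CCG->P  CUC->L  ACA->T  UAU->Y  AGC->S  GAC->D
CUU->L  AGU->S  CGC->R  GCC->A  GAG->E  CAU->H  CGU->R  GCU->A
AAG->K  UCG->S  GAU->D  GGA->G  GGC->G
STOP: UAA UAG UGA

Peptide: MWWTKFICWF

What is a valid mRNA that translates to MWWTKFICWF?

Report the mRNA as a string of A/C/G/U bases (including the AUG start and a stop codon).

Answer: mRNA: AUGUGGUGGACAAAAUUCAUAUGCUGGUUCUAA

Derivation:
residue 1: M -> AUG (start codon)
residue 2: W -> UGG (only codon)
residue 3: W -> UGG (only codon)
residue 4: T codons sorted = ACA,ACC,ACG,ACU -> pick first = ACA
residue 5: K codons sorted = AAA,AAG -> pick first = AAA
residue 6: F codons sorted = UUC,UUU -> pick first = UUC
residue 7: I codons sorted = AUA,AUC,AUU -> pick first = AUA
residue 8: C codons sorted = UGC,UGU -> pick first = UGC
residue 9: W -> UGG (only codon)
residue 10: F codons sorted = UUC,UUU -> pick first = UUC
terminator: stop codons sorted = UAA,UAG,UGA -> pick first = UAA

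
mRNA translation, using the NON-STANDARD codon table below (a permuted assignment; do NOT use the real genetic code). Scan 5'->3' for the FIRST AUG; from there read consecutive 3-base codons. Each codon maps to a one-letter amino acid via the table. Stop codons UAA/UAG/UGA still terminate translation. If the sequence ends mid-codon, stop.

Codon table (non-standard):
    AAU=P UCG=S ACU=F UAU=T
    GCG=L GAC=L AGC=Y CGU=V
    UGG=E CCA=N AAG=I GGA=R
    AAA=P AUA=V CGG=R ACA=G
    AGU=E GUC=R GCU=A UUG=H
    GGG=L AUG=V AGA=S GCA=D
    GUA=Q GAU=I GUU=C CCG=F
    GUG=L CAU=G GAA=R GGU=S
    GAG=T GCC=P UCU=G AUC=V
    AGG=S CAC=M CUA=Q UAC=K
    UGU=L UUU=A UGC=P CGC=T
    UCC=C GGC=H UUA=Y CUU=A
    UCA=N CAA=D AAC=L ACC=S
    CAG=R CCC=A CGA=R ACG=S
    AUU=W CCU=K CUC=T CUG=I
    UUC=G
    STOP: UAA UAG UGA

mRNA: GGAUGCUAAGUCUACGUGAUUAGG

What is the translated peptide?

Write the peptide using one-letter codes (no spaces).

start AUG at pos 2
pos 2: AUG -> V; peptide=V
pos 5: CUA -> Q; peptide=VQ
pos 8: AGU -> E; peptide=VQE
pos 11: CUA -> Q; peptide=VQEQ
pos 14: CGU -> V; peptide=VQEQV
pos 17: GAU -> I; peptide=VQEQVI
pos 20: UAG -> STOP

Answer: VQEQVI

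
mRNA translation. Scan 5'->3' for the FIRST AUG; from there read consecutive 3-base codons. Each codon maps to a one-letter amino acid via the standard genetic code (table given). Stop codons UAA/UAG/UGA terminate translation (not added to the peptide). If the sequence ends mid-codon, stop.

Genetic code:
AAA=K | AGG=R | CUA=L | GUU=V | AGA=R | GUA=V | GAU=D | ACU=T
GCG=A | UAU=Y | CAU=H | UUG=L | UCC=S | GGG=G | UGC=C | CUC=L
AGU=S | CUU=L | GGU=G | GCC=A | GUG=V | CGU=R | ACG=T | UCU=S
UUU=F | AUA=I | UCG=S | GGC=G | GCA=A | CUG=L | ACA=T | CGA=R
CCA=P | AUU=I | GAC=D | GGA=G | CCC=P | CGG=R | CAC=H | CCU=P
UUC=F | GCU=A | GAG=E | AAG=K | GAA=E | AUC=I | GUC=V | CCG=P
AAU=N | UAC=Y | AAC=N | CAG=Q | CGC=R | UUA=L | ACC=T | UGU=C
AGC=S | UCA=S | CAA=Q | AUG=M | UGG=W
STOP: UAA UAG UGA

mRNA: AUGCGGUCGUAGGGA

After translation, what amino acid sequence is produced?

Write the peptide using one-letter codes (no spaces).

Answer: MRS

Derivation:
start AUG at pos 0
pos 0: AUG -> M; peptide=M
pos 3: CGG -> R; peptide=MR
pos 6: UCG -> S; peptide=MRS
pos 9: UAG -> STOP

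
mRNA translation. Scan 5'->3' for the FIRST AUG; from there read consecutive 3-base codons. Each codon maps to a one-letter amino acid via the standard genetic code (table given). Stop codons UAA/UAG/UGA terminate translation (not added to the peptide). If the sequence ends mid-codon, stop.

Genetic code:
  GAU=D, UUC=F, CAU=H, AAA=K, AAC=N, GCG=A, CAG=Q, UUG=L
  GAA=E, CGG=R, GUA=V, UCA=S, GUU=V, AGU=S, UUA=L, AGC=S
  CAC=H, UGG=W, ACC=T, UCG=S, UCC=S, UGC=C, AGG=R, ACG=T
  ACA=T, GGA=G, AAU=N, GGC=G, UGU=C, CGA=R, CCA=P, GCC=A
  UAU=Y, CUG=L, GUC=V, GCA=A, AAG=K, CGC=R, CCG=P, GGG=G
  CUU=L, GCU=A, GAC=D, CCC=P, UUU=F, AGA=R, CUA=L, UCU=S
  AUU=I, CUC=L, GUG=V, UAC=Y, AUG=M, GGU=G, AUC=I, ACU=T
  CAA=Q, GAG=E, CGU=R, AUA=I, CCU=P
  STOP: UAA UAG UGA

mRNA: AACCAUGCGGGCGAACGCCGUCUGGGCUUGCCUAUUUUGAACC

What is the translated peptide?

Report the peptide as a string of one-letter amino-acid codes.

start AUG at pos 4
pos 4: AUG -> M; peptide=M
pos 7: CGG -> R; peptide=MR
pos 10: GCG -> A; peptide=MRA
pos 13: AAC -> N; peptide=MRAN
pos 16: GCC -> A; peptide=MRANA
pos 19: GUC -> V; peptide=MRANAV
pos 22: UGG -> W; peptide=MRANAVW
pos 25: GCU -> A; peptide=MRANAVWA
pos 28: UGC -> C; peptide=MRANAVWAC
pos 31: CUA -> L; peptide=MRANAVWACL
pos 34: UUU -> F; peptide=MRANAVWACLF
pos 37: UGA -> STOP

Answer: MRANAVWACLF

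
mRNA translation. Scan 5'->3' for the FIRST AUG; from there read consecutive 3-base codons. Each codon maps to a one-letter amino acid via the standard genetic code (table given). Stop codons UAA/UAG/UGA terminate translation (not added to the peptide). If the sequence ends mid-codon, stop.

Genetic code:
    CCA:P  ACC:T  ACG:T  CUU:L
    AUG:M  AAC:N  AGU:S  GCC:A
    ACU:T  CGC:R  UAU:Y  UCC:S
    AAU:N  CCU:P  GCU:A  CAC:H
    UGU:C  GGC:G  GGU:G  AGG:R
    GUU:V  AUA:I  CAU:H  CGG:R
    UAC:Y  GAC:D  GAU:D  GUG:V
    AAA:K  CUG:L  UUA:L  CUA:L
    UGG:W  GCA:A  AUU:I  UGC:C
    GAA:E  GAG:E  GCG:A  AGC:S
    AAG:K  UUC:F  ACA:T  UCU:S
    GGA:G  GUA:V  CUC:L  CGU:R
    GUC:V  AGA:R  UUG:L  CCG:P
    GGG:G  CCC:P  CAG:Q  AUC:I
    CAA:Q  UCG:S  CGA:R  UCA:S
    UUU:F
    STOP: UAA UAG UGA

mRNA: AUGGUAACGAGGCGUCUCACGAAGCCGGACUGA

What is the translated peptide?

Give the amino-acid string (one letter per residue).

Answer: MVTRRLTKPD

Derivation:
start AUG at pos 0
pos 0: AUG -> M; peptide=M
pos 3: GUA -> V; peptide=MV
pos 6: ACG -> T; peptide=MVT
pos 9: AGG -> R; peptide=MVTR
pos 12: CGU -> R; peptide=MVTRR
pos 15: CUC -> L; peptide=MVTRRL
pos 18: ACG -> T; peptide=MVTRRLT
pos 21: AAG -> K; peptide=MVTRRLTK
pos 24: CCG -> P; peptide=MVTRRLTKP
pos 27: GAC -> D; peptide=MVTRRLTKPD
pos 30: UGA -> STOP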